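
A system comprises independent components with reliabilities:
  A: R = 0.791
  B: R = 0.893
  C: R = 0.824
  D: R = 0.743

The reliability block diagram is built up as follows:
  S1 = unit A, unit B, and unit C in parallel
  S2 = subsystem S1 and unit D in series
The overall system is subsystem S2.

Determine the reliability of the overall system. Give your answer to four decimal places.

0.7401

Parallel (A, B, and C): 1 − (1 − 0.791000)(1 − 0.893000)(1 − 0.824000) = 0.996064
Series ([0.996064] and D): 0.996064 × 0.743000 = 0.7401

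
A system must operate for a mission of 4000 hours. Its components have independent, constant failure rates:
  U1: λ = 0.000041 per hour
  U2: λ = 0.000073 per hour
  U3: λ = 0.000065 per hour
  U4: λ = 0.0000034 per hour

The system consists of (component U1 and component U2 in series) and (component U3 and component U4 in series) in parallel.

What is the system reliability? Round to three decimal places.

R(U1) = exp(−0.000041 × 4000) = 0.84874
R(U2) = exp(−0.000073 × 4000) = 0.74677
R(U3) = exp(−0.000065 × 4000) = 0.77105
R(U4) = exp(−0.0000034 × 4000) = 0.98649
Series (U1 and U2): 0.84874 × 0.74677 = 0.63381
Series (U3 and U4): 0.77105 × 0.98649 = 0.76063
Parallel ([0.63381] and [0.76063]): 1 − (1 − 0.63381)(1 − 0.76063) = 0.912

0.912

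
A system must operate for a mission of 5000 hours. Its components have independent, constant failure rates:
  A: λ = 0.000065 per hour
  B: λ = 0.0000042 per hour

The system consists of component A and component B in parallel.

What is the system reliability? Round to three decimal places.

R(A) = exp(−0.000065 × 5000) = 0.72253
R(B) = exp(−0.0000042 × 5000) = 0.97922
Parallel (A and B): 1 − (1 − 0.72253)(1 − 0.97922) = 0.994

0.994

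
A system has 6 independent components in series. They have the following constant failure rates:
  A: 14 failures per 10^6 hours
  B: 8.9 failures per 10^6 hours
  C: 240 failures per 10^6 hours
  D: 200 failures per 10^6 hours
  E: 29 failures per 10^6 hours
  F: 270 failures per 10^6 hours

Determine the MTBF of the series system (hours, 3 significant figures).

1310

Series of exponential components: λ_sys = Σ λ_i
λ_sys = 0.000014 + 0.0000089 + 0.00024 + 0.00020 + 0.000029 + 0.00027 = 7.6190e-04 /h
MTBF = 1 / λ_sys = 1310 h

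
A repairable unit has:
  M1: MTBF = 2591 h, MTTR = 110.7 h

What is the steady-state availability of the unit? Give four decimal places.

A(M1) = MTBF/(MTBF+MTTR) = 2591/(2591+110.7) = 0.9590

0.9590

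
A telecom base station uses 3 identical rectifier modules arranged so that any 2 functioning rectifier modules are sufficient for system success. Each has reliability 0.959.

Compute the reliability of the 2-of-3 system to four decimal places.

0.9951

R = Σ_{i=2}^{3} C(3,i) p^i (1−p)^{3−i} with p = 0.959
C(3,2)·0.959^2·0.041^1 = 0.113121
C(3,3)·0.959^3·0.041^0 = 0.881974
Sum = 0.9951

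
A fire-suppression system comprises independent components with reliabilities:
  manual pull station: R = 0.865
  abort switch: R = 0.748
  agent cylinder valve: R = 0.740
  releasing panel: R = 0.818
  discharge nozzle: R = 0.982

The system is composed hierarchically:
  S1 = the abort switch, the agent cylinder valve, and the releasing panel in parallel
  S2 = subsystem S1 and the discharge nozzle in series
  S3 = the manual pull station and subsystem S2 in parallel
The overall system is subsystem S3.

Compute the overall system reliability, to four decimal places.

Parallel (abort switch, agent cylinder valve, and releasing panel): 1 − (1 − 0.748000)(1 − 0.740000)(1 − 0.818000) = 0.988075
Series ([0.988075] and discharge nozzle): 0.988075 × 0.982000 = 0.970290
Parallel (manual pull station and [0.970290]): 1 − (1 − 0.865000)(1 − 0.970290) = 0.9960

0.9960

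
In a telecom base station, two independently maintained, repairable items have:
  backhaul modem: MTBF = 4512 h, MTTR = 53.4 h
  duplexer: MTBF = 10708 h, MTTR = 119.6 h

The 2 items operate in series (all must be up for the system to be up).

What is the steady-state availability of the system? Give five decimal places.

A(backhaul modem) = MTBF/(MTBF+MTTR) = 4512/(4512+53.4) = 0.988303
A(duplexer) = MTBF/(MTBF+MTTR) = 10708/(10708+119.6) = 0.988954
Series availability: 0.988303 × 0.988954 = 0.97739

0.97739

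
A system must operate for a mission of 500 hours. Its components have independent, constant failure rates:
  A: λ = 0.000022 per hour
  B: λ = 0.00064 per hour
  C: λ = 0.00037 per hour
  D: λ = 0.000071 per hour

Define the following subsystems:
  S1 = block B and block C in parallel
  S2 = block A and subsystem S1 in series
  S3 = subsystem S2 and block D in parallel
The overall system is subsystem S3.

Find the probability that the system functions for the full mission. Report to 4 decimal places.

R(A) = exp(−0.000022 × 500) = 0.989060
R(B) = exp(−0.00064 × 500) = 0.726149
R(C) = exp(−0.00037 × 500) = 0.831104
R(D) = exp(−0.000071 × 500) = 0.965123
Parallel (B and C): 1 − (1 − 0.726149)(1 − 0.831104) = 0.953748
Series (A and [0.953748]): 0.989060 × 0.953748 = 0.943314
Parallel ([0.943314] and D): 1 − (1 − 0.943314)(1 − 0.965123) = 0.9980

0.9980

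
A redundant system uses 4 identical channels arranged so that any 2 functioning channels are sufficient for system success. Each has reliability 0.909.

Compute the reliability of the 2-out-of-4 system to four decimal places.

R = Σ_{i=2}^{4} C(4,i) p^i (1−p)^{4−i} with p = 0.909
C(4,2)·0.909^2·0.091^2 = 0.041055
C(4,3)·0.909^3·0.091^1 = 0.273397
C(4,4)·0.909^4·0.091^0 = 0.682740
Sum = 0.9972

0.9972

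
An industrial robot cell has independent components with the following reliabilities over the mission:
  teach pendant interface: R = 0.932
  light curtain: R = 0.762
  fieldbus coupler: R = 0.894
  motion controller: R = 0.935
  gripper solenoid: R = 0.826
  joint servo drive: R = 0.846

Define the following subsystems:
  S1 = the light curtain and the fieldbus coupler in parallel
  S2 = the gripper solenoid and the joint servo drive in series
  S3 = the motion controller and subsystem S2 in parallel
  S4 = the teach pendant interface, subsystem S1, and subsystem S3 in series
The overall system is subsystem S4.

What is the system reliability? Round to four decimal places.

Parallel (light curtain and fieldbus coupler): 1 − (1 − 0.762000)(1 − 0.894000) = 0.974772
Series (gripper solenoid and joint servo drive): 0.826000 × 0.846000 = 0.698796
Parallel (motion controller and [0.698796]): 1 − (1 − 0.935000)(1 − 0.698796) = 0.980422
Series (teach pendant interface, [0.974772], and [0.980422]): 0.932000 × 0.974772 × 0.980422 = 0.8907

0.8907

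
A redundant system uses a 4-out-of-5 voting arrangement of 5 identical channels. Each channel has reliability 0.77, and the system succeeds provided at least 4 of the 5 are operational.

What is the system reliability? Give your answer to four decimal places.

R = Σ_{i=4}^{5} C(5,i) p^i (1−p)^{5−i} with p = 0.77
C(5,4)·0.77^4·0.23^1 = 0.404260
C(5,5)·0.77^5·0.23^0 = 0.270678
Sum = 0.6749

0.6749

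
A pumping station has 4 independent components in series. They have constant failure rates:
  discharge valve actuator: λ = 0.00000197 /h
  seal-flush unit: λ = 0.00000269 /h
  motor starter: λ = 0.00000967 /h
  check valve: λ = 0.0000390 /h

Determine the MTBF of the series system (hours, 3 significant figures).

18800

Series of exponential components: λ_sys = Σ λ_i
λ_sys = 0.00000197 + 0.00000269 + 0.00000967 + 0.0000390 = 5.3330e-05 /h
MTBF = 1 / λ_sys = 18800 h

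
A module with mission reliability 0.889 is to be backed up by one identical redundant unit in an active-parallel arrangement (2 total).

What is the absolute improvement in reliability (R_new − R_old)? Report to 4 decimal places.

0.0987

R_before = 0.889
R_after = 1 − (1 − 0.889)^2 = 0.9877
ΔR = 0.9877 − 0.889 = 0.0987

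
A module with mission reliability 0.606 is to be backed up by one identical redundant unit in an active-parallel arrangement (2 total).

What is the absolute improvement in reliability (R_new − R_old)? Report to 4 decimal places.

0.2388

R_before = 0.606
R_after = 1 − (1 − 0.606)^2 = 0.8448
ΔR = 0.8448 − 0.606 = 0.2388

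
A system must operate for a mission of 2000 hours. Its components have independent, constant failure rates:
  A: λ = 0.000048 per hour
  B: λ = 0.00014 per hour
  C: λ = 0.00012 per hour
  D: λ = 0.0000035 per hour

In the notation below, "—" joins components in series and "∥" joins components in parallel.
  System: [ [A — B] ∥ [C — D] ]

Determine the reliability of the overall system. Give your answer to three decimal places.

0.931

R(A) = exp(−0.000048 × 2000) = 0.90846
R(B) = exp(−0.00014 × 2000) = 0.75578
R(C) = exp(−0.00012 × 2000) = 0.78663
R(D) = exp(−0.0000035 × 2000) = 0.99302
Series (A and B): 0.90846 × 0.75578 = 0.68660
Series (C and D): 0.78663 × 0.99302 = 0.78114
Parallel ([0.68660] and [0.78114]): 1 − (1 − 0.68660)(1 − 0.78114) = 0.931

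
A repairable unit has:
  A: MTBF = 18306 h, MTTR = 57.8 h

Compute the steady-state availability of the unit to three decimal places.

A(A) = MTBF/(MTBF+MTTR) = 18306/(18306+57.8) = 0.997

0.997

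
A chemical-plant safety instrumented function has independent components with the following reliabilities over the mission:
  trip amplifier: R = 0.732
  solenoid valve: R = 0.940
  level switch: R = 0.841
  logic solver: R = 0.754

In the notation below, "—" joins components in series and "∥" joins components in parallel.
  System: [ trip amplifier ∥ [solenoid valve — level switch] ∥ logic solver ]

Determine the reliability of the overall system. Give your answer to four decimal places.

Series (solenoid valve and level switch): 0.940000 × 0.841000 = 0.790540
Parallel (trip amplifier, [0.790540], and logic solver): 1 − (1 − 0.732000)(1 − 0.790540)(1 − 0.754000) = 0.9862

0.9862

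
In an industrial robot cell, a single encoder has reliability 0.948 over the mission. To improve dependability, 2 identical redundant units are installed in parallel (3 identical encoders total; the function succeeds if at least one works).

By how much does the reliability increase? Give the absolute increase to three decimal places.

R_before = 0.948
R_after = 1 − (1 − 0.948)^3 = 1.000
ΔR = 1.000 − 0.948 = 0.052

0.052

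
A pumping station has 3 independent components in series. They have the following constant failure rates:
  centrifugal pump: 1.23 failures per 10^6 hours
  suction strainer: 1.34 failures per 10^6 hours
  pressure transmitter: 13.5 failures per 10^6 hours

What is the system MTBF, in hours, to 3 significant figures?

Series of exponential components: λ_sys = Σ λ_i
λ_sys = 0.00000123 + 0.00000134 + 0.0000135 = 1.6070e-05 /h
MTBF = 1 / λ_sys = 62200 h

62200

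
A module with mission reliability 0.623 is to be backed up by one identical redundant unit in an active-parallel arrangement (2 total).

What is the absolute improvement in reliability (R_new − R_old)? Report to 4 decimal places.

R_before = 0.623
R_after = 1 − (1 − 0.623)^2 = 0.8579
ΔR = 0.8579 − 0.623 = 0.2349

0.2349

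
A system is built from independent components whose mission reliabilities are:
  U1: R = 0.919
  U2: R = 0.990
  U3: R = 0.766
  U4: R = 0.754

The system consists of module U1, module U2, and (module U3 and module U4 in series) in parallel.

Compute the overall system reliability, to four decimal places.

Series (U3 and U4): 0.766000 × 0.754000 = 0.577564
Parallel (U1, U2, and [0.577564]): 1 − (1 − 0.919000)(1 − 0.990000)(1 − 0.577564) = 0.9997

0.9997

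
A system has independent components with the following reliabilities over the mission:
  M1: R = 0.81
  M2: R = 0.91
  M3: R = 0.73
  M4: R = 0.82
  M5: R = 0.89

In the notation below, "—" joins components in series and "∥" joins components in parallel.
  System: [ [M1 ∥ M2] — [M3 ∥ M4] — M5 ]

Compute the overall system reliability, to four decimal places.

Parallel (M1 and M2): 1 − (1 − 0.810000)(1 − 0.910000) = 0.982900
Parallel (M3 and M4): 1 − (1 − 0.730000)(1 − 0.820000) = 0.951400
Series ([0.982900], [0.951400], and M5): 0.982900 × 0.951400 × 0.890000 = 0.8323

0.8323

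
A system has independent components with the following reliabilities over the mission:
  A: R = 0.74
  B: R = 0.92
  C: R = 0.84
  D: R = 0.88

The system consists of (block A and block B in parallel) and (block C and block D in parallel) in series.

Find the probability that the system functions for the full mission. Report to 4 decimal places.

Parallel (A and B): 1 − (1 − 0.740000)(1 − 0.920000) = 0.979200
Parallel (C and D): 1 − (1 − 0.840000)(1 − 0.880000) = 0.980800
Series ([0.979200] and [0.980800]): 0.979200 × 0.980800 = 0.9604

0.9604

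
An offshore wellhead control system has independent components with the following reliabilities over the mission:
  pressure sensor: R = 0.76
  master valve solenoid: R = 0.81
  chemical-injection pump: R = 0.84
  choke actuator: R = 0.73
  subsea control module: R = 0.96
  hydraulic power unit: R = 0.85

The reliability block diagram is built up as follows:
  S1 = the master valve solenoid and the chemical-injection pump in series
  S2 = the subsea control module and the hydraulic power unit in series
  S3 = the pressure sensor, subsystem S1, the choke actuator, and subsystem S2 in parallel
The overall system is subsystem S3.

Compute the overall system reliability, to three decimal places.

0.996

Series (master valve solenoid and chemical-injection pump): 0.81000 × 0.84000 = 0.68040
Series (subsea control module and hydraulic power unit): 0.96000 × 0.85000 = 0.81600
Parallel (pressure sensor, [0.68040], choke actuator, and [0.81600]): 1 − (1 − 0.76000)(1 − 0.68040)(1 − 0.73000)(1 − 0.81600) = 0.996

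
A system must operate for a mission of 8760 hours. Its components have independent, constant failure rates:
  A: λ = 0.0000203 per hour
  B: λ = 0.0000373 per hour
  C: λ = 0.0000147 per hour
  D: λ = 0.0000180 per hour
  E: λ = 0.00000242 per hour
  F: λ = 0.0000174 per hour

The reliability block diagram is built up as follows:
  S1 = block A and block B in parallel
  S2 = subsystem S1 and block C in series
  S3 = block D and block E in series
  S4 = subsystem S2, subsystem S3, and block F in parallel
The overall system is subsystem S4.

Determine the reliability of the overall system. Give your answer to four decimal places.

0.9963

R(A) = exp(−0.0000203 × 8760) = 0.837086
R(B) = exp(−0.0000373 × 8760) = 0.721265
R(C) = exp(−0.0000147 × 8760) = 0.879174
R(D) = exp(−0.0000180 × 8760) = 0.854123
R(E) = exp(−0.00000242 × 8760) = 0.979024
R(F) = exp(−0.0000174 × 8760) = 0.858624
Parallel (A and B): 1 − (1 − 0.837086)(1 − 0.721265) = 0.954590
Series ([0.954590] and C): 0.954590 × 0.879174 = 0.839251
Series (D and E): 0.854123 × 0.979024 = 0.836207
Parallel ([0.839251], [0.836207], and F): 1 − (1 − 0.839251)(1 − 0.836207)(1 − 0.858624) = 0.9963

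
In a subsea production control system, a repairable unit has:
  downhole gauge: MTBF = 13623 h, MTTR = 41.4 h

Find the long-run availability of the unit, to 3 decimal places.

0.997

A(downhole gauge) = MTBF/(MTBF+MTTR) = 13623/(13623+41.4) = 0.997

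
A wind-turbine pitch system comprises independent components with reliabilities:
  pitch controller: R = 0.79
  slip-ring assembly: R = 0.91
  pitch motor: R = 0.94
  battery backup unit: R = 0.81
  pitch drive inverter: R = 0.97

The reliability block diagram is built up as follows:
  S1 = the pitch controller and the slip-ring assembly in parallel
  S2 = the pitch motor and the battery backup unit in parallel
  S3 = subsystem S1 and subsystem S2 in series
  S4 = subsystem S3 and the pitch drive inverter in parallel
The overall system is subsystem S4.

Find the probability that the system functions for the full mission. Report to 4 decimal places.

Parallel (pitch controller and slip-ring assembly): 1 − (1 − 0.790000)(1 − 0.910000) = 0.981100
Parallel (pitch motor and battery backup unit): 1 − (1 − 0.940000)(1 − 0.810000) = 0.988600
Series ([0.981100] and [0.988600]): 0.981100 × 0.988600 = 0.969915
Parallel ([0.969915] and pitch drive inverter): 1 − (1 − 0.969915)(1 − 0.970000) = 0.9991

0.9991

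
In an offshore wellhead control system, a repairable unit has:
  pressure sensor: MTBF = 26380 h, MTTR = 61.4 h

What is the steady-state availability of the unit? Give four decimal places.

0.9977

A(pressure sensor) = MTBF/(MTBF+MTTR) = 26380/(26380+61.4) = 0.9977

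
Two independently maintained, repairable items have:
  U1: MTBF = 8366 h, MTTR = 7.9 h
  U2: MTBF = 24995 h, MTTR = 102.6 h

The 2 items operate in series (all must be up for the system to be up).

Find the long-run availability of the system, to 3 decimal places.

0.995

A(U1) = MTBF/(MTBF+MTTR) = 8366/(8366+7.9) = 0.999057
A(U2) = MTBF/(MTBF+MTTR) = 24995/(24995+102.6) = 0.995912
Series availability: 0.999057 × 0.995912 = 0.995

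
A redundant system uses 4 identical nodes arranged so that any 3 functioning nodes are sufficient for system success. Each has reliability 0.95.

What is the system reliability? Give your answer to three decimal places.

R = Σ_{i=3}^{4} C(4,i) p^i (1−p)^{4−i} with p = 0.95
C(4,3)·0.95^3·0.05^1 = 0.17148
C(4,4)·0.95^4·0.05^0 = 0.81451
Sum = 0.986

0.986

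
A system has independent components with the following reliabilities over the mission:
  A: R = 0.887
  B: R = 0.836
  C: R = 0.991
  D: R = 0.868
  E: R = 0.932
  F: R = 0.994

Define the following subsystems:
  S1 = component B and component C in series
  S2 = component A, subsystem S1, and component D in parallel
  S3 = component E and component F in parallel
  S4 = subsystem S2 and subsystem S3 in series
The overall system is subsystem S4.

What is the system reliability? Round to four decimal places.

Series (B and C): 0.836000 × 0.991000 = 0.828476
Parallel (A, [0.828476], and D): 1 − (1 − 0.887000)(1 − 0.828476)(1 − 0.868000) = 0.997442
Parallel (E and F): 1 − (1 − 0.932000)(1 − 0.994000) = 0.999592
Series ([0.997442] and [0.999592]): 0.997442 × 0.999592 = 0.9970

0.9970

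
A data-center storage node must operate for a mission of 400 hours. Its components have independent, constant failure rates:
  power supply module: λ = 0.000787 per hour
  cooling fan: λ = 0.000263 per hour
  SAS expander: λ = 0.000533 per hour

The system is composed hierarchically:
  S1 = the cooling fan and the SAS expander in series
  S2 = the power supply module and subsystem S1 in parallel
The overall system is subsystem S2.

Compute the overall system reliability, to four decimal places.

R(power supply module) = exp(−0.000787 × 400) = 0.729935
R(cooling fan) = exp(−0.000263 × 400) = 0.900144
R(SAS expander) = exp(−0.000533 × 400) = 0.807995
Series (cooling fan and SAS expander): 0.900144 × 0.807995 = 0.727312
Parallel (power supply module and [0.727312]): 1 − (1 − 0.729935)(1 − 0.727312) = 0.9264

0.9264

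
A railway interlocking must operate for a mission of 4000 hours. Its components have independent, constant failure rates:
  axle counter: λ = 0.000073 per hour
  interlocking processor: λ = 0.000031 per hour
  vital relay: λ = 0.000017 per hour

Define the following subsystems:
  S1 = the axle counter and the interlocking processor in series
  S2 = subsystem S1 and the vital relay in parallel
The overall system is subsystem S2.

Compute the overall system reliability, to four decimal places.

R(axle counter) = exp(−0.000073 × 4000) = 0.746769
R(interlocking processor) = exp(−0.000031 × 4000) = 0.883380
R(vital relay) = exp(−0.000017 × 4000) = 0.934260
Series (axle counter and interlocking processor): 0.746769 × 0.883380 = 0.659681
Parallel ([0.659681] and vital relay): 1 − (1 − 0.659681)(1 − 0.934260) = 0.9776

0.9776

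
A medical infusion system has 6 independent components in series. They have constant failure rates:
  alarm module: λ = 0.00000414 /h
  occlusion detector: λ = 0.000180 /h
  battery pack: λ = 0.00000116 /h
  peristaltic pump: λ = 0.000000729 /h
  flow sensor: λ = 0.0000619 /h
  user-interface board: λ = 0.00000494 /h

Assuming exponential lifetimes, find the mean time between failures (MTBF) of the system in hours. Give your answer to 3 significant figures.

Series of exponential components: λ_sys = Σ λ_i
λ_sys = 0.00000414 + 0.000180 + 0.00000116 + 0.000000729 + 0.0000619 + 0.00000494 = 2.5287e-04 /h
MTBF = 1 / λ_sys = 3950 h

3950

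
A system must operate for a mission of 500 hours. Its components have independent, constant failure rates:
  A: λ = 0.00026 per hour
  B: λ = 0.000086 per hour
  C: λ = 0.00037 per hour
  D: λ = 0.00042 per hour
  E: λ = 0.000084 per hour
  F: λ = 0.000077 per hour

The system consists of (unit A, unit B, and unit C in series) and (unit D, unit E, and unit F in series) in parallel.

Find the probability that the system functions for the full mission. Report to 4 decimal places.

0.9241

R(A) = exp(−0.00026 × 500) = 0.878095
R(B) = exp(−0.000086 × 500) = 0.957911
R(C) = exp(−0.00037 × 500) = 0.831104
R(D) = exp(−0.00042 × 500) = 0.810584
R(E) = exp(−0.000084 × 500) = 0.958870
R(F) = exp(−0.000077 × 500) = 0.962232
Series (A, B, and C): 0.878095 × 0.957911 × 0.831104 = 0.699072
Series (D, E, and F): 0.810584 × 0.958870 × 0.962232 = 0.747890
Parallel ([0.699072] and [0.747890]): 1 − (1 − 0.699072)(1 − 0.747890) = 0.9241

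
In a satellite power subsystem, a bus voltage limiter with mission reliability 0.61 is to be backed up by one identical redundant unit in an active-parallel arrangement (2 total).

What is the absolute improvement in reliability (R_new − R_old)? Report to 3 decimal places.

R_before = 0.61
R_after = 1 − (1 − 0.61)^2 = 0.848
ΔR = 0.848 − 0.61 = 0.238

0.238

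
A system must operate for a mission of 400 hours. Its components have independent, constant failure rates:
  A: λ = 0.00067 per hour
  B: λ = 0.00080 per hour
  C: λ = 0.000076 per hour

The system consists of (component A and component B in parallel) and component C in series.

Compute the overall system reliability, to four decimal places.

0.9076

R(A) = exp(−0.00067 × 400) = 0.764908
R(B) = exp(−0.00080 × 400) = 0.726149
R(C) = exp(−0.000076 × 400) = 0.970057
Parallel (A and B): 1 − (1 − 0.764908)(1 − 0.726149) = 0.935620
Series ([0.935620] and C): 0.935620 × 0.970057 = 0.9076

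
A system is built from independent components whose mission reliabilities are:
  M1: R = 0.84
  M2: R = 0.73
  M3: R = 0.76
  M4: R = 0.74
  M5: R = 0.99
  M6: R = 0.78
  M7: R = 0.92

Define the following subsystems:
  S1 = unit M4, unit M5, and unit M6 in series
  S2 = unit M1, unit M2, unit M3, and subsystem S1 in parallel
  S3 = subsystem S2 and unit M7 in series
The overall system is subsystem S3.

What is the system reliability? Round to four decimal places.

Series (M4, M5, and M6): 0.740000 × 0.990000 × 0.780000 = 0.571428
Parallel (M1, M2, M3, and [0.571428]): 1 − (1 − 0.840000)(1 − 0.730000)(1 − 0.760000)(1 − 0.571428) = 0.995557
Series ([0.995557] and M7): 0.995557 × 0.920000 = 0.9159

0.9159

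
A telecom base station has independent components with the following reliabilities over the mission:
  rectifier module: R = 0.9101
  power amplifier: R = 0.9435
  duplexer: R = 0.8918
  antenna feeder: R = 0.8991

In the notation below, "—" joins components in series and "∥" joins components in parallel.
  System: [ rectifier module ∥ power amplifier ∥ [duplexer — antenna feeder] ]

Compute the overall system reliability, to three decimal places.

Series (duplexer and antenna feeder): 0.89180 × 0.89910 = 0.80182
Parallel (rectifier module, power amplifier, and [0.80182]): 1 − (1 − 0.91010)(1 − 0.94350)(1 − 0.80182) = 0.999

0.999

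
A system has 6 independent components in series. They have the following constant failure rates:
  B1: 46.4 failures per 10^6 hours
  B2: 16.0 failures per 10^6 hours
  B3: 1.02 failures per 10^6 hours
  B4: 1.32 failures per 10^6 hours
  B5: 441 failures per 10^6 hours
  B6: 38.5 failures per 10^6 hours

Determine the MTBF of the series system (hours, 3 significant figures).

Series of exponential components: λ_sys = Σ λ_i
λ_sys = 0.0000464 + 0.0000160 + 0.00000102 + 0.00000132 + 0.000441 + 0.0000385 = 5.4424e-04 /h
MTBF = 1 / λ_sys = 1840 h

1840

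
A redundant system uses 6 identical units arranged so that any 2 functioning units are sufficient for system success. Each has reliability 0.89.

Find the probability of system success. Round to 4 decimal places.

0.9999

R = Σ_{i=2}^{6} C(6,i) p^i (1−p)^{6−i} with p = 0.89
C(6,2)·0.89^2·0.11^4 = 0.001740
C(6,3)·0.89^3·0.11^3 = 0.018766
C(6,4)·0.89^4·0.11^2 = 0.113877
C(6,5)·0.89^5·0.11^1 = 0.368548
C(6,6)·0.89^6·0.11^0 = 0.496981
Sum = 0.9999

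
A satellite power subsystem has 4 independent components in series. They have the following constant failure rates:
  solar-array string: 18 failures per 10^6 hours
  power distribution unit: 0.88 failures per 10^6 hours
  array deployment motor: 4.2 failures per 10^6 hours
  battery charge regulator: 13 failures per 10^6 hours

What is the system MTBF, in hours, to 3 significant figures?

27700

Series of exponential components: λ_sys = Σ λ_i
λ_sys = 0.000018 + 0.00000088 + 0.0000042 + 0.000013 = 3.6080e-05 /h
MTBF = 1 / λ_sys = 27700 h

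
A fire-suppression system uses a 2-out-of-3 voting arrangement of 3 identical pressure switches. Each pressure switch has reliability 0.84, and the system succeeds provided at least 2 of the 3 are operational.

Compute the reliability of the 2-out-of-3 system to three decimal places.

R = Σ_{i=2}^{3} C(3,i) p^i (1−p)^{3−i} with p = 0.84
C(3,2)·0.84^2·0.16^1 = 0.33869
C(3,3)·0.84^3·0.16^0 = 0.59270
Sum = 0.931

0.931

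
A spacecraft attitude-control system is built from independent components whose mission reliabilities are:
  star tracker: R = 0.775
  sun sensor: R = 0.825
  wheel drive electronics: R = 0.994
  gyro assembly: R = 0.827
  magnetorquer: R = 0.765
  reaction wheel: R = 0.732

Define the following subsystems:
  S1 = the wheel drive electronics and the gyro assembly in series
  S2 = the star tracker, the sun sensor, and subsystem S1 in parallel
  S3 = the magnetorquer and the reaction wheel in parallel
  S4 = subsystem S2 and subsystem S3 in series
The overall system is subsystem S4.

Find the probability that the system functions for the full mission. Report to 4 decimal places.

0.9305

Series (wheel drive electronics and gyro assembly): 0.994000 × 0.827000 = 0.822038
Parallel (star tracker, sun sensor, and [0.822038]): 1 − (1 − 0.775000)(1 − 0.825000)(1 − 0.822038) = 0.992993
Parallel (magnetorquer and reaction wheel): 1 − (1 − 0.765000)(1 − 0.732000) = 0.937020
Series ([0.992993] and [0.937020]): 0.992993 × 0.937020 = 0.9305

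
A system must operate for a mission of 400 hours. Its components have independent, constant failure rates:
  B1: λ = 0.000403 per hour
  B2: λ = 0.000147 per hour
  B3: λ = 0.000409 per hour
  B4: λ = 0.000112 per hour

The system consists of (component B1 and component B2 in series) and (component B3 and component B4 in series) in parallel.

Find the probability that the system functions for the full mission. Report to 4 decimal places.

R(B1) = exp(−0.000403 × 400) = 0.851122
R(B2) = exp(−0.000147 × 400) = 0.942895
R(B3) = exp(−0.000409 × 400) = 0.849082
R(B4) = exp(−0.000112 × 400) = 0.956189
Series (B1 and B2): 0.851122 × 0.942895 = 0.802519
Series (B3 and B4): 0.849082 × 0.956189 = 0.811883
Parallel ([0.802519] and [0.811883]): 1 − (1 − 0.802519)(1 − 0.811883) = 0.9629

0.9629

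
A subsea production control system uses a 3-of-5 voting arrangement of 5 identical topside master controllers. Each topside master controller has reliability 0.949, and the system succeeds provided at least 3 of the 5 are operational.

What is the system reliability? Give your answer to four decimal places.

R = Σ_{i=3}^{5} C(5,i) p^i (1−p)^{5−i} with p = 0.949
C(5,3)·0.949^3·0.051^2 = 0.022230
C(5,4)·0.949^4·0.051^1 = 0.206826
C(5,5)·0.949^5·0.051^0 = 0.769717
Sum = 0.9988

0.9988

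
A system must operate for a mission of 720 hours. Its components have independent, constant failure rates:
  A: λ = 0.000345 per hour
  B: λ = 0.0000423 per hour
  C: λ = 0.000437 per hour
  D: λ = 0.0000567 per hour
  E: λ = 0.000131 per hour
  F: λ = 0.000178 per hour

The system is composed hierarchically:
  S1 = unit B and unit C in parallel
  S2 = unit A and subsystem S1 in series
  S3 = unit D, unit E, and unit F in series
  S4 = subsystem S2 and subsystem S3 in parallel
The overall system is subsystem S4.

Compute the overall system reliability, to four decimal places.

0.9476

R(A) = exp(−0.000345 × 720) = 0.780048
R(B) = exp(−0.0000423 × 720) = 0.970003
R(C) = exp(−0.000437 × 720) = 0.730052
R(D) = exp(−0.0000567 × 720) = 0.959998
R(E) = exp(−0.000131 × 720) = 0.909992
R(F) = exp(−0.000178 × 720) = 0.879713
Parallel (B and C): 1 − (1 − 0.970003)(1 − 0.730052) = 0.991902
Series (A and [0.991902]): 0.780048 × 0.991902 = 0.773731
Series (D, E, and F): 0.959998 × 0.909992 × 0.879713 = 0.768509
Parallel ([0.773731] and [0.768509]): 1 − (1 − 0.773731)(1 − 0.768509) = 0.9476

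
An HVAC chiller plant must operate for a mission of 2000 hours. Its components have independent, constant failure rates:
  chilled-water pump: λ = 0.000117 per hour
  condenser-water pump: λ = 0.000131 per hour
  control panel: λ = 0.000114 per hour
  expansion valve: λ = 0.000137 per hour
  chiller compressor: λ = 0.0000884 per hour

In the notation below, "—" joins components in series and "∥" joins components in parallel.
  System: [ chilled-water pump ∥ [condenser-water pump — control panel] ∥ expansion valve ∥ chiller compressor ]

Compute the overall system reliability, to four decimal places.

0.9969

R(chilled-water pump) = exp(−0.000117 × 2000) = 0.791362
R(condenser-water pump) = exp(−0.000131 × 2000) = 0.769511
R(control panel) = exp(−0.000114 × 2000) = 0.796124
R(expansion valve) = exp(−0.000137 × 2000) = 0.760332
R(chiller compressor) = exp(−0.0000884 × 2000) = 0.837947
Series (condenser-water pump and control panel): 0.769511 × 0.796124 = 0.612626
Parallel (chilled-water pump, [0.612626], expansion valve, and chiller compressor): 1 − (1 − 0.791362)(1 − 0.612626)(1 − 0.760332)(1 − 0.837947) = 0.9969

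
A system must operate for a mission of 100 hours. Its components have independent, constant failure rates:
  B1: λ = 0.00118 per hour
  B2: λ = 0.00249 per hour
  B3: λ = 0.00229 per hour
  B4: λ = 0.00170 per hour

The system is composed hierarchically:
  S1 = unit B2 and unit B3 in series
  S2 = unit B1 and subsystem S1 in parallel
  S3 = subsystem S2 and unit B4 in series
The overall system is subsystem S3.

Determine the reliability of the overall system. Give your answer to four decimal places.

0.8080

R(B1) = exp(−0.00118 × 100) = 0.888696
R(B2) = exp(−0.00249 × 100) = 0.779580
R(B3) = exp(−0.00229 × 100) = 0.795329
R(B4) = exp(−0.00170 × 100) = 0.843665
Series (B2 and B3): 0.779580 × 0.795329 = 0.620023
Parallel (B1 and [0.620023]): 1 − (1 − 0.888696)(1 − 0.620023) = 0.957707
Series ([0.957707] and B4): 0.957707 × 0.843665 = 0.8080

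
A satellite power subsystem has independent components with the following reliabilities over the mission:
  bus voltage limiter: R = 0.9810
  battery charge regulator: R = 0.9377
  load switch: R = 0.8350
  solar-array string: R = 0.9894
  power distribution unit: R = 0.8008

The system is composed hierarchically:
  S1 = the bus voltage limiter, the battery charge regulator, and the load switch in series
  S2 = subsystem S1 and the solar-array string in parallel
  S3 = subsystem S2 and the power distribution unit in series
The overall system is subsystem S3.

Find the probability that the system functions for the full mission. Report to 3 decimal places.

0.799

Series (bus voltage limiter, battery charge regulator, and load switch): 0.98100 × 0.93770 × 0.83500 = 0.76810
Parallel ([0.76810] and solar-array string): 1 − (1 − 0.76810)(1 − 0.98940) = 0.99754
Series ([0.99754] and power distribution unit): 0.99754 × 0.80080 = 0.799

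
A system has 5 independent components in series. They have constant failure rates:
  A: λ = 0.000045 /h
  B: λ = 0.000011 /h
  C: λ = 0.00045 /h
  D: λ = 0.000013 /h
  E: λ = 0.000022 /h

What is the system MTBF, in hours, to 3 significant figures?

1850

Series of exponential components: λ_sys = Σ λ_i
λ_sys = 0.000045 + 0.000011 + 0.00045 + 0.000013 + 0.000022 = 5.4100e-04 /h
MTBF = 1 / λ_sys = 1850 h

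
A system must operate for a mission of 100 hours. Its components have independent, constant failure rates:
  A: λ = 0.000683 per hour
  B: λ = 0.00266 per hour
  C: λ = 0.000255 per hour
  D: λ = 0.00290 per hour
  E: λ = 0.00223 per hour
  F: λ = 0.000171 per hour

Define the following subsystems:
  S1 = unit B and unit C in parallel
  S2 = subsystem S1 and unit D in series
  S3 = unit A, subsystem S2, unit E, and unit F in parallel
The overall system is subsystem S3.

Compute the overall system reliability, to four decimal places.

0.9999

R(A) = exp(−0.000683 × 100) = 0.933980
R(B) = exp(−0.00266 × 100) = 0.766439
R(C) = exp(−0.000255 × 100) = 0.974822
R(D) = exp(−0.00290 × 100) = 0.748264
R(E) = exp(−0.00223 × 100) = 0.800115
R(F) = exp(−0.000171 × 100) = 0.983045
Parallel (B and C): 1 − (1 − 0.766439)(1 − 0.974822) = 0.994119
Series ([0.994119] and D): 0.994119 × 0.748264 = 0.743863
Parallel (A, [0.743863], E, and F): 1 − (1 − 0.933980)(1 − 0.743863)(1 − 0.800115)(1 − 0.983045) = 0.9999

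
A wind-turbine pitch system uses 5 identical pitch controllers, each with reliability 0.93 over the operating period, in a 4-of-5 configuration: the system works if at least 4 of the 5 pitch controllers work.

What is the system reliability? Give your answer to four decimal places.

R = Σ_{i=4}^{5} C(5,i) p^i (1−p)^{5−i} with p = 0.93
C(5,4)·0.93^4·0.07^1 = 0.261818
C(5,5)·0.93^5·0.07^0 = 0.695688
Sum = 0.9575

0.9575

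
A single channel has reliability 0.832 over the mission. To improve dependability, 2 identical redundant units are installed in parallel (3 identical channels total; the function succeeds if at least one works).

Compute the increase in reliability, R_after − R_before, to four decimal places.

0.1633

R_before = 0.832
R_after = 1 − (1 − 0.832)^3 = 0.9953
ΔR = 0.9953 − 0.832 = 0.1633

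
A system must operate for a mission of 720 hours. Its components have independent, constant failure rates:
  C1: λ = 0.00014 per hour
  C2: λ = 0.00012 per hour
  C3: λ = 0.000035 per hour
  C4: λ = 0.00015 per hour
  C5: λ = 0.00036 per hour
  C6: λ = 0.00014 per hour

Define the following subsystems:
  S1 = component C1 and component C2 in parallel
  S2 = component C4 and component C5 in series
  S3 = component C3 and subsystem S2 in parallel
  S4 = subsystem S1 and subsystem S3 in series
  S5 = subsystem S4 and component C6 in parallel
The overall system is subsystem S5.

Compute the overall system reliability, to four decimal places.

R(C1) = exp(−0.00014 × 720) = 0.904114
R(C2) = exp(−0.00012 × 720) = 0.917227
R(C3) = exp(−0.000035 × 720) = 0.975115
R(C4) = exp(−0.00015 × 720) = 0.897628
R(C5) = exp(−0.00036 × 720) = 0.771669
R(C6) = exp(−0.00014 × 720) = 0.904114
Parallel (C1 and C2): 1 − (1 − 0.904114)(1 − 0.917227) = 0.992063
Series (C4 and C5): 0.897628 × 0.771669 = 0.692672
Parallel (C3 and [0.692672]): 1 − (1 − 0.975115)(1 − 0.692672) = 0.992352
Series ([0.992063] and [0.992352]): 0.992063 × 0.992352 = 0.984476
Parallel ([0.984476] and C6): 1 − (1 − 0.984476)(1 − 0.904114) = 0.9985

0.9985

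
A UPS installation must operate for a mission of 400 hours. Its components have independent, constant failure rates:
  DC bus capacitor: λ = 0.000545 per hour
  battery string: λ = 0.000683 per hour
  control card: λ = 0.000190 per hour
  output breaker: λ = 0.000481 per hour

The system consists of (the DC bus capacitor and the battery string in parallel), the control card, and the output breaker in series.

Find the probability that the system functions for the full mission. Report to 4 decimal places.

0.7288

R(DC bus capacitor) = exp(−0.000545 × 400) = 0.804125
R(battery string) = exp(−0.000683 × 400) = 0.760941
R(control card) = exp(−0.000190 × 400) = 0.926816
R(output breaker) = exp(−0.000481 × 400) = 0.824977
Parallel (DC bus capacitor and battery string): 1 − (1 − 0.804125)(1 − 0.760941) = 0.953174
Series ([0.953174], control card, and output breaker): 0.953174 × 0.926816 × 0.824977 = 0.7288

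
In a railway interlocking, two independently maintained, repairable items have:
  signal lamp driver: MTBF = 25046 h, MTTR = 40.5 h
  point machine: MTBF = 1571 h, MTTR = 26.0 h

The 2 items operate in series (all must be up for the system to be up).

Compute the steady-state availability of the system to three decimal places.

0.982

A(signal lamp driver) = MTBF/(MTBF+MTTR) = 25046/(25046+40.5) = 0.998386
A(point machine) = MTBF/(MTBF+MTTR) = 1571/(1571+26.0) = 0.983719
Series availability: 0.998386 × 0.983719 = 0.982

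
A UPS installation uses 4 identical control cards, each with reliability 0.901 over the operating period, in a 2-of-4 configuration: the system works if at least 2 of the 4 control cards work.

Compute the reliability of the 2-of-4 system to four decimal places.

0.9964

R = Σ_{i=2}^{4} C(4,i) p^i (1−p)^{4−i} with p = 0.901
C(4,2)·0.901^2·0.099^2 = 0.047739
C(4,3)·0.901^3·0.099^1 = 0.289647
C(4,4)·0.901^4·0.099^0 = 0.659021
Sum = 0.9964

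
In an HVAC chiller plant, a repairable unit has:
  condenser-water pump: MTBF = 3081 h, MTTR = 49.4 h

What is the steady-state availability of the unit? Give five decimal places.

0.98422

A(condenser-water pump) = MTBF/(MTBF+MTTR) = 3081/(3081+49.4) = 0.98422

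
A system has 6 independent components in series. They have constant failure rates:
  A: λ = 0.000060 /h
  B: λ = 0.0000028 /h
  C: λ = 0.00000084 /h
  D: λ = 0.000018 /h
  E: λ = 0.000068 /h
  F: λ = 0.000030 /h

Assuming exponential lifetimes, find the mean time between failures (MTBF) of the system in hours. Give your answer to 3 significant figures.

5570

Series of exponential components: λ_sys = Σ λ_i
λ_sys = 0.000060 + 0.0000028 + 0.00000084 + 0.000018 + 0.000068 + 0.000030 = 1.7964e-04 /h
MTBF = 1 / λ_sys = 5570 h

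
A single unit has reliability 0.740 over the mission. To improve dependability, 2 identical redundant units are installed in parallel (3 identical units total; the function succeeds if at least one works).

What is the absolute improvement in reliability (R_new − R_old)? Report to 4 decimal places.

R_before = 0.740
R_after = 1 − (1 − 0.740)^3 = 0.9824
ΔR = 0.9824 − 0.740 = 0.2424

0.2424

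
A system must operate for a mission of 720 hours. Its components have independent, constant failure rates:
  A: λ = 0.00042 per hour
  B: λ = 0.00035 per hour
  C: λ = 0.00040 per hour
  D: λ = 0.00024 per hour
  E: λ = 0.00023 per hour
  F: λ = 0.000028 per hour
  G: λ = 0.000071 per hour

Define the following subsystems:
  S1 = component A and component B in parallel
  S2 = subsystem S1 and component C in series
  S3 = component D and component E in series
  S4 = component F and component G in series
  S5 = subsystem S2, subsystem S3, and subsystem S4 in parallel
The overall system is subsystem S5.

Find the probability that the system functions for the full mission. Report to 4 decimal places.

R(A) = exp(−0.00042 × 720) = 0.739042
R(B) = exp(−0.00035 × 720) = 0.777245
R(C) = exp(−0.00040 × 720) = 0.749762
R(D) = exp(−0.00024 × 720) = 0.841306
R(E) = exp(−0.00023 × 720) = 0.847385
R(F) = exp(−0.000028 × 720) = 0.980042
R(G) = exp(−0.000071 × 720) = 0.950165
Parallel (A and B): 1 − (1 − 0.739042)(1 − 0.777245) = 0.941870
Series ([0.941870] and C): 0.941870 × 0.749762 = 0.706178
Series (D and E): 0.841306 × 0.847385 = 0.712910
Series (F and G): 0.980042 × 0.950165 = 0.931202
Parallel ([0.706178], [0.712910], and [0.931202]): 1 − (1 − 0.706178)(1 − 0.712910)(1 − 0.931202) = 0.9942

0.9942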